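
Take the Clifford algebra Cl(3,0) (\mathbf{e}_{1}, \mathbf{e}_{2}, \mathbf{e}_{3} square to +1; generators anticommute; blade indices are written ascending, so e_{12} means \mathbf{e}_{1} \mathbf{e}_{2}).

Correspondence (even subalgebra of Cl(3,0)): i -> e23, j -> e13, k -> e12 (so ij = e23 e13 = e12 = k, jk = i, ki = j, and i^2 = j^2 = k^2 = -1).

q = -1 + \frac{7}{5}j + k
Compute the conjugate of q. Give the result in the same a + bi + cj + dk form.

In blades: q = -1 + e_{12} + \frac{7}{5} e_{13}.
Quaternion conjugation is reversion on the even subalgebra: the scalar is fixed and every grade-2 blade flips sign, giving -1 - e_{12} - \frac{7}{5} e_{13}; translating back:
Answer: -1 - \frac{7}{5}j - k


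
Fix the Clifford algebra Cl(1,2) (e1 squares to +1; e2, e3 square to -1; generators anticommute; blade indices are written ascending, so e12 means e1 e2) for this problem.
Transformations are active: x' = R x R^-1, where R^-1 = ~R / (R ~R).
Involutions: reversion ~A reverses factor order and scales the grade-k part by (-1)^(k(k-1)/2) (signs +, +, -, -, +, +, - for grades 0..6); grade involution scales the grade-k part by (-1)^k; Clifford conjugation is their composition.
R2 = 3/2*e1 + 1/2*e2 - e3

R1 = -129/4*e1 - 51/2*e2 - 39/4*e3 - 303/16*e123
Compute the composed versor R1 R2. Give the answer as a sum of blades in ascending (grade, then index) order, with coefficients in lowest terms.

Distribute over the terms of R2 (each basis-blade product reordered to ascending indices, repeated generators contracted through their squares):
R1 (3/2*e1) = -387/8 + 153/4*e12 + 117/8*e13 - 909/32*e23
R1 (1/2*e2) = 51/4 - 129/8*e12 - 303/32*e13 + 39/8*e23
R1 (-e3) = -39/4 - 303/16*e12 + 129/4*e13 + 51/2*e23
Summing the partial products and collecting blades:
Answer: -363/8 + 51/16*e12 + 1197/32*e13 + 63/32*e23


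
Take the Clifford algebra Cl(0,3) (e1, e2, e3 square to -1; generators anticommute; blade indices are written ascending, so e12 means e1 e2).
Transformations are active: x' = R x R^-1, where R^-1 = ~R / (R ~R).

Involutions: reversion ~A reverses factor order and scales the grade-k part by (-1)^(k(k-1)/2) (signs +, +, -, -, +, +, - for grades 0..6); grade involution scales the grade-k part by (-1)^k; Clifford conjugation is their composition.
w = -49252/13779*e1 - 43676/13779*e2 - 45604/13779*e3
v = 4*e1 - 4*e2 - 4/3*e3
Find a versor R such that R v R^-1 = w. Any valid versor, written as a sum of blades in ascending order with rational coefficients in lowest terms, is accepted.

Here q(v) = q(w) = -304/9; the classical choice R = v + w = 5864/13779*e1 - 98792/13779*e2 - 63976/13779*e3 then realises v -> w under the sandwich.
Answer: 5864/13779*e1 - 98792/13779*e2 - 63976/13779*e3


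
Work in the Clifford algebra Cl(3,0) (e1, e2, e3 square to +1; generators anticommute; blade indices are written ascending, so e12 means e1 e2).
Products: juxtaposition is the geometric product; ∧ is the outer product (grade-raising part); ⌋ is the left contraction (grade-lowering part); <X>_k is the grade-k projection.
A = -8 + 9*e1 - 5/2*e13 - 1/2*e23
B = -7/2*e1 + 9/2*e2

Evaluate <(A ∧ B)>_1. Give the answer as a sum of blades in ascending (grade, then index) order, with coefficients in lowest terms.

step 1: 28*e1 - 36*e2 + 81/2*e12 + 13*e123
step 2: 28*e1 - 36*e2
Answer: 28*e1 - 36*e2


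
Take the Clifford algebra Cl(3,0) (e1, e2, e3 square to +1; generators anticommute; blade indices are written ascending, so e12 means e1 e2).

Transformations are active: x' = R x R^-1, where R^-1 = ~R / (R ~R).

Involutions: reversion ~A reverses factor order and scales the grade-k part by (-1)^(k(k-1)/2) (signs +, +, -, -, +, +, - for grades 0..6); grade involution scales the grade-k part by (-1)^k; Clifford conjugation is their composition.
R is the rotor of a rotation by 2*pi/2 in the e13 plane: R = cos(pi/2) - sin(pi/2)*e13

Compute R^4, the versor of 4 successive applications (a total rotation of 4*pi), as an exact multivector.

Because a rotor carries half the rotation angle, composing 4 copies of this e13-plane rotor multiplies the phase: 4*(pi/2) = 2*pi, hence R^4 = cos(2*pi) - sin(2*pi)*e13.
cos(2*pi) = 1 and sin(2*pi) = 0, so R^4 = 1. The total rotation 4*pi is 2 full turns, so every vector returns to itself, yet the rotor is +1, back on the identity sheet (an even number of 2*pi turns).
Answer: 1


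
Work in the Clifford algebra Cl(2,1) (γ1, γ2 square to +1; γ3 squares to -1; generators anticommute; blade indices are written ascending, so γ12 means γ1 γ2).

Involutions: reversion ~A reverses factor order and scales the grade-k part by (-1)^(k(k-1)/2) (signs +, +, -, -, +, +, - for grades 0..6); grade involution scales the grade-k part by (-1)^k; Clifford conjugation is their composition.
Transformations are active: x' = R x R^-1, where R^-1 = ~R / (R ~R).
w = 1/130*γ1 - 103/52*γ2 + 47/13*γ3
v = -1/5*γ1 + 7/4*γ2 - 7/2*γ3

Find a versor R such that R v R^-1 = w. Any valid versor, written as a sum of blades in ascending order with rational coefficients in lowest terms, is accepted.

Take R = v + w = -5/26*γ1 - 3/13*γ2 + 3/26*γ3. Because q(v) = q(w) = -3659/400, conjugation by R sends v exactly to w.
Answer: -5/26*γ1 - 3/13*γ2 + 3/26*γ3


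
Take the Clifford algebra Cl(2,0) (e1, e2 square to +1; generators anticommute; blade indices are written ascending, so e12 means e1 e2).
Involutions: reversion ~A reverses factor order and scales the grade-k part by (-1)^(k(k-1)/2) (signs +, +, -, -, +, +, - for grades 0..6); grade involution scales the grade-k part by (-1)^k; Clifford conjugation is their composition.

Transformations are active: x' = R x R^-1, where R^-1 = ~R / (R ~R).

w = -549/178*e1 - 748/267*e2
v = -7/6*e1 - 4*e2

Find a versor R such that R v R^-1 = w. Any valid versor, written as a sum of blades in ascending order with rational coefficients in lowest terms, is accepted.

Take R = v + w = -1135/267*e1 - 1816/267*e2. Because q(v) = q(w) = 625/36, conjugation by R sends v exactly to w.
Answer: -1135/267*e1 - 1816/267*e2


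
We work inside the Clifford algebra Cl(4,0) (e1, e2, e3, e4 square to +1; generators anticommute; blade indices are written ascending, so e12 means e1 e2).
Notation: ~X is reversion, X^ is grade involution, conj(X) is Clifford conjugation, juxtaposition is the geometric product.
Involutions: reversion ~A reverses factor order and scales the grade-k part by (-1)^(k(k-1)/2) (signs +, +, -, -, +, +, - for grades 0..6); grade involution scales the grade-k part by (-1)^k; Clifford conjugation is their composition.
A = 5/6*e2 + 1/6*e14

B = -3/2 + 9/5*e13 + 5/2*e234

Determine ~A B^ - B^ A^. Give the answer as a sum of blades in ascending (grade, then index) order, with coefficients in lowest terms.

first term: -5/4*e2 + 1/4*e14 - 143/60*e34 - 13/12*e123
second term: 5/4*e2 - 1/4*e14 + 107/60*e34 + 23/12*e123
Answer: -5/2*e2 + 1/2*e14 - 25/6*e34 - 3*e123


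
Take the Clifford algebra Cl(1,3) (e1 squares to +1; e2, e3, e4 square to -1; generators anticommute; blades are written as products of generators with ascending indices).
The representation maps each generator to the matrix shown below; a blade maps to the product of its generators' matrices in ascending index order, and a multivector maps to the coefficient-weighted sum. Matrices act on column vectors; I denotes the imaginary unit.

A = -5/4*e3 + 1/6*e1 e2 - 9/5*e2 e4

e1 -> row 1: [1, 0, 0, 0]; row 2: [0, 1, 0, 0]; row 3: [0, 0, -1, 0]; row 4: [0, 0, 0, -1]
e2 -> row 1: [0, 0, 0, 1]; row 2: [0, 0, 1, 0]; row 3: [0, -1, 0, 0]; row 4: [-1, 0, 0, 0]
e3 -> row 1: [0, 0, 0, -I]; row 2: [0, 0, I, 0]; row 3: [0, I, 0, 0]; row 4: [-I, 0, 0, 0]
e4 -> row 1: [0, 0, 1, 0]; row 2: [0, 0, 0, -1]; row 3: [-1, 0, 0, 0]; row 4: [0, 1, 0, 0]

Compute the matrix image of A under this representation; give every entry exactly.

Bivector images (products of the table entries): rho(e1 e2) = rho(e1)rho(e2) = row 1: [0, 0, 0, 1]; row 2: [0, 0, 1, 0]; row 3: [0, 1, 0, 0]; row 4: [1, 0, 0, 0]; rho(e2 e4) = rho(e2)rho(e4) = row 1: [0, 1, 0, 0]; row 2: [-1, 0, 0, 0]; row 3: [0, 0, 0, 1]; row 4: [0, 0, -1, 0].
M = (-5/4)*rho(e3) + (1/6)*rho(e1 e2) + (-9/5)*rho(e2 e4), summed entrywise:
Answer: row 1: [0, -9/5, 0, 1/6 + 5*I/4]; row 2: [9/5, 0, 1/6 - 5*I/4, 0]; row 3: [0, 1/6 - 5*I/4, 0, -9/5]; row 4: [1/6 + 5*I/4, 0, 9/5, 0]


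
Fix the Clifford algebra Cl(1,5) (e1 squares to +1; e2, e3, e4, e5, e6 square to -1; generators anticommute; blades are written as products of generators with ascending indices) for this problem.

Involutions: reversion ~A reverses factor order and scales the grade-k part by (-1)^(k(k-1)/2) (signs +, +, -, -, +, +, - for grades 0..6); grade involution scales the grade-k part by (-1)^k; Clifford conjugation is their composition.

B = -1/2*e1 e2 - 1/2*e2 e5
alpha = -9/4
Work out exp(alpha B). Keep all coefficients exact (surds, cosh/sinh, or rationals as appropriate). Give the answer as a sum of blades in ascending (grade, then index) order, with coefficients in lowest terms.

B^2 term by term: the squares give (-1/2)^2*(e1 e2)^2 + (-1/2)^2*(e2 e5)^2 = 1/4*(+1) + 1/4*(-1) = 0 (each basis 2-blade squares to minus the product of its generators' squares); cross terms between blades sharing an index anticommute and cancel. So B^2 = 0.
B^2 = 0, so the series truncates immediately: exp(alpha B) = 1 + alpha B (parabolic case).
Answer: 1 + 9/8*e1 e2 + 9/8*e2 e5


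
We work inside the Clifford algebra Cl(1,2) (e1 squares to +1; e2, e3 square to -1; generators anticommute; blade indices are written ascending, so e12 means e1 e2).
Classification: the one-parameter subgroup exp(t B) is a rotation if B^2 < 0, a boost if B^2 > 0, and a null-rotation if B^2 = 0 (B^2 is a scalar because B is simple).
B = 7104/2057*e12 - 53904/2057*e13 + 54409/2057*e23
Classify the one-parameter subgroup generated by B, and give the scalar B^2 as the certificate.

B^2 term by term: the squares give (7104/2057)^2*(e12)^2 + (-53904/2057)^2*(e13)^2 + (54409/2057)^2*(e23)^2 = 50466816/4231249*(+1) + 2905641216/4231249*(+1) + 2960339281/4231249*(-1) = -1 (each basis 2-blade squares to minus the product of its generators' squares); cross terms between blades sharing an index anticommute and cancel. So B^2 = -1.
Answer: rotation, certificate B^2 = -1. Note: conjugating B changes its blade decomposition but never the scalar B^2 = -1, whose sign settles the classification.


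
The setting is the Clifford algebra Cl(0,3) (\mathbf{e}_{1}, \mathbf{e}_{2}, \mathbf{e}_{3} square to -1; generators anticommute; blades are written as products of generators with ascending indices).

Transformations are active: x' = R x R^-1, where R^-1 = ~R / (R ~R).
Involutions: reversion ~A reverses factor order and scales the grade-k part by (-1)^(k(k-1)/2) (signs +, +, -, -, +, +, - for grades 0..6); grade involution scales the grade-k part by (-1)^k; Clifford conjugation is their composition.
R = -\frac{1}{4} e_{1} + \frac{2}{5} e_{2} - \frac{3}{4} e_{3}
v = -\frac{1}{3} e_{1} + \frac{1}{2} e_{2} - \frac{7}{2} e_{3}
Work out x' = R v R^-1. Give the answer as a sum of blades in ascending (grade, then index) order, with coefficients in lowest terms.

~R = -\frac{1}{4} e_{1} + \frac{2}{5} e_{2} - \frac{3}{4} e_{3}, and R ~R = -\frac{157}{200}, so R^-1 = ~R / (-\frac{157}{200}).
R v = -\frac{349}{120} + \frac{1}{120} e_{1} e_{2} + \frac{5}{8} e_{1} e_{3} - \frac{41}{40} e_{2} e_{3}
Answer: -\frac{477}{314} e_{1} + \frac{2321}{942} e_{2} - \frac{323}{157} e_{3}


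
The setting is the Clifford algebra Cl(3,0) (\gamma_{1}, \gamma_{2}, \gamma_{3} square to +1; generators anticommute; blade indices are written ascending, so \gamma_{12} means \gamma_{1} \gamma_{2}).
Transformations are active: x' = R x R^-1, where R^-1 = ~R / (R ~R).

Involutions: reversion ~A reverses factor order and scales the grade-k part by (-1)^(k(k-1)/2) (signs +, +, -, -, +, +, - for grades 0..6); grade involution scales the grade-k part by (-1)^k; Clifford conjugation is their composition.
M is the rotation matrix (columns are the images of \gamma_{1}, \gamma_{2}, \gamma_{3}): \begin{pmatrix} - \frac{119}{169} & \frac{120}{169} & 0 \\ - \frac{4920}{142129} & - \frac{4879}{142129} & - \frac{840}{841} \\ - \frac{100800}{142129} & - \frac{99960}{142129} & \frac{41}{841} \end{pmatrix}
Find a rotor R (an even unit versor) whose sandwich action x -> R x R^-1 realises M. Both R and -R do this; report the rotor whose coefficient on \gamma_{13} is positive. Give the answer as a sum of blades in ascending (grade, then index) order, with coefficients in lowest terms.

Method: write R = a + b12*\gamma_{12} + b13*\gamma_{13} + b23*\gamma_{23} with a^2 + b12^2 + b13^2 + b23^2 = 1 (so R^-1 = ~R). Expanding the columns R e_j ~R gives tr M = 4a^2 - 1 and, from the antisymmetric part, M21 - M12 = -4a*b12, M13 - M31 = 4a*b13, M32 - M23 = -4a*b23.
Here tr M = -\frac{98029}{142129}, so a^2 = (1 + tr M)/4 = \frac{11025}{142129} and a = ±\frac{105}{377}. Taking a = \frac{105}{377}: M21 - M12 = -\frac{105840}{142129}, M13 - M31 = \frac{100800}{142129}, M32 - M23 = \frac{42000}{142129}, giving b12 = \frac{252}{377}, b13 = \frac{240}{377}, b23 = -\frac{100}{377}, i.e. R = \frac{105}{377} + \frac{252}{377} \gamma_{12} + \frac{240}{377} \gamma_{13} - \frac{100}{377} \gamma_{23}.
Its \gamma_{13} coefficient is already positive.
Answer: \frac{105}{377} + \frac{252}{377} \gamma_{12} + \frac{240}{377} \gamma_{13} - \frac{100}{377} \gamma_{23}. Note: both R and -R realise this M (trace -\frac{98029}{142129}); the covering map identifies them, and the \gamma_{13}-coefficient sign is the tie-breaker.


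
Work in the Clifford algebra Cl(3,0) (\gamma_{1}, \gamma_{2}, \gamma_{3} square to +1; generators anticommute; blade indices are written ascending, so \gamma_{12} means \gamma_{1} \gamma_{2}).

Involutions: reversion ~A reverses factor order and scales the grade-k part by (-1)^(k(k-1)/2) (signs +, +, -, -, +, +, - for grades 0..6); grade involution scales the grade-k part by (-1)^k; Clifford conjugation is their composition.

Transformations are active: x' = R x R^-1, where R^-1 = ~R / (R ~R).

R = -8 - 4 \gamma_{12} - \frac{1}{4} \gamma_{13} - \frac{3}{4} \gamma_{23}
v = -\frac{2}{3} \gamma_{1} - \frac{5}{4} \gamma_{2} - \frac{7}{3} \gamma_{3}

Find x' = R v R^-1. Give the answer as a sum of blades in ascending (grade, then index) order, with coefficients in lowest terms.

~R = -8 + 4 \gamma_{12} + \frac{1}{4} \gamma_{13} + \frac{3}{4} \gamma_{23}, and R ~R = \frac{645}{8}, so R^-1 = ~R / (\frac{645}{8}).
R v = \frac{131}{12} \gamma_{1} + \frac{109}{12} \gamma_{2} + \frac{281}{16} \gamma_{3} + \frac{457}{48} \gamma_{123}
Answer: -\frac{12979}{7740} \gamma_{1} - \frac{191}{387} \gamma_{2} - \frac{4057}{1935} \gamma_{3}


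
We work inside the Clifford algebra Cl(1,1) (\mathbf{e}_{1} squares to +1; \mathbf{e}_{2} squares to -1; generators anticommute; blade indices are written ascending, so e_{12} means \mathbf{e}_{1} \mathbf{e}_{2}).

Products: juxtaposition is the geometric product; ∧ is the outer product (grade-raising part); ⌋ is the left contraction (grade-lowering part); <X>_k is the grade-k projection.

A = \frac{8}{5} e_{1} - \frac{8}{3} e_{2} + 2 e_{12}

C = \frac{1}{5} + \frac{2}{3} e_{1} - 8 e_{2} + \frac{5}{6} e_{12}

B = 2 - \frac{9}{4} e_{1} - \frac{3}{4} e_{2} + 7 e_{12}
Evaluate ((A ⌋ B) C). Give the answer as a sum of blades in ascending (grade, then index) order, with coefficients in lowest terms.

step 1: \frac{42}{5} - \frac{56}{3} e_{1} + \frac{56}{5} e_{2}
step 2: \frac{17738}{225} + \frac{56}{5} e_{1} - \frac{18116}{225} e_{2} + \frac{2233}{15} e_{12}
Answer: \frac{17738}{225} + \frac{56}{5} e_{1} - \frac{18116}{225} e_{2} + \frac{2233}{15} e_{12}


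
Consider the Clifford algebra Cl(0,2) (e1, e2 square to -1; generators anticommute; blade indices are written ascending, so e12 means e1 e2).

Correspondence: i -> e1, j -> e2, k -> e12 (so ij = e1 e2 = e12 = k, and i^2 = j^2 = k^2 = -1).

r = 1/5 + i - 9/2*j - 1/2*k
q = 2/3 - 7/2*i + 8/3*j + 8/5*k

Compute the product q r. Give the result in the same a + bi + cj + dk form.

In blades: q = 2/3 - 7/2*e1 + 8/3*e2 + 8/5*e12, r = 1/5 + e1 - 9/2*e2 - 1/2*e12.
Distribute q over r term by term (generator squares from the signature, products reordered to ascending indices): (2/3)*r = 2/15 + 2/3*e1 - 3*e2 - 1/3*e12; (-7/2*e1)*r = 7/2 - 7/10*e1 - 7/4*e2 + 63/4*e12; (8/3*e2)*r = 12 - 4/3*e1 + 8/15*e2 - 8/3*e12; (8/5*e12)*r = 4/5 + 36/5*e1 + 8/5*e2 + 8/25*e12.
Sum: 493/30 + 35/6*e1 - 157/60*e2 + 1307/100*e12; translating back through the correspondence:
Answer: 493/30 + 35/6*i - 157/60*j + 1307/100*k


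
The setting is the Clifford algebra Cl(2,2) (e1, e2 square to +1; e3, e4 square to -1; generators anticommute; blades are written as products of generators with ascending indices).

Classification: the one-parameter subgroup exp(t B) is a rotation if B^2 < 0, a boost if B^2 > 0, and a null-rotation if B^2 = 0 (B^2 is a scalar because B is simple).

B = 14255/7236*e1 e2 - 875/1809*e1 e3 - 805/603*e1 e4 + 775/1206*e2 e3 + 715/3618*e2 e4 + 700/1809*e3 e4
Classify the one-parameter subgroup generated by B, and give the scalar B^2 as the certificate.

B^2 term by term: the squares give (14255/7236)^2*(e1 e2)^2 + (-875/1809)^2*(e1 e3)^2 + (-805/603)^2*(e1 e4)^2 + (775/1206)^2*(e2 e3)^2 + (715/3618)^2*(e2 e4)^2 + (700/1809)^2*(e3 e4)^2 = 203205025/52359696*(-1) + 765625/3272481*(+1) + 648025/363609*(+1) + 600625/1454436*(+1) + 511225/13089924*(+1) + 490000/3272481*(-1) = -25/16 (each basis 2-blade squares to minus the product of its generators' squares); cross terms between blades sharing an index anticommute and cancel; the commuting (index-disjoint) pairs give grade-4 terms 2*c*c'*(blade product), which cancel blade by blade — e1 e2 e3 e4: 4989250/3272481 + 625625/3272481 - 623875/363609 = 0 — confirming B is simple. So B^2 = -25/16.
Answer: rotation, certificate B^2 = -25/16. The scalar -25/16 is the complete invariant here: its sign names the subgroup type.


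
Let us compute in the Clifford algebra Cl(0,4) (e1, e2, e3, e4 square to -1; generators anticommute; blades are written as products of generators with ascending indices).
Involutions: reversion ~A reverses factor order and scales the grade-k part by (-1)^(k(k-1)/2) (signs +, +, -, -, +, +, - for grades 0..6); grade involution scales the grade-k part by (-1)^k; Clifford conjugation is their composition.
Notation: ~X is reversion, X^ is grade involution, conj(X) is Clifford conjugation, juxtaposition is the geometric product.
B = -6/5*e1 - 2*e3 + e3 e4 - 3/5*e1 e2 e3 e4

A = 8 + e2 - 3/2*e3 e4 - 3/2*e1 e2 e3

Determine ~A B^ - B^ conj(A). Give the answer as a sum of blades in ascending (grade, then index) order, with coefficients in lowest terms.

first term: -3/2 + 48/5*e1 + 16*e3 + 21/10*e4 - 33/10*e1 e2 + 1/5*e2 e3 + 8*e3 e4 - 3/2*e1 e2 e4 + 6/5*e1 e3 e4 + e2 e3 e4 - 24/5*e1 e2 e3 e4
second term: -3/2 + 48/5*e1 + 16*e3 - 39/10*e4 + 27/10*e1 e2 + 19/5*e2 e3 + 8*e3 e4 - 3/2*e1 e2 e4 + 6/5*e1 e3 e4 - e2 e3 e4 - 24/5*e1 e2 e3 e4
Answer: 6*e4 - 6*e1 e2 - 18/5*e2 e3 + 2*e2 e3 e4


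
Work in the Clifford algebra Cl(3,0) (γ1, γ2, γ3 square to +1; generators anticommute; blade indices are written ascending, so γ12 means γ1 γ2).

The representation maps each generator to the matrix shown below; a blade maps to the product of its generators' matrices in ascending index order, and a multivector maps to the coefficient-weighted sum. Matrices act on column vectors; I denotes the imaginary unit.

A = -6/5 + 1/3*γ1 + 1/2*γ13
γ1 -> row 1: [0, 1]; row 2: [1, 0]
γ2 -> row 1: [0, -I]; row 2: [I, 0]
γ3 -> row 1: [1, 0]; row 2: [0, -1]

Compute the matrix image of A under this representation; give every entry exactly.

Bivector images (products of the table entries): rho(γ13) = rho(γ1)rho(γ3) = row 1: [0, -1]; row 2: [1, 0].
M = (-6/5)*1 + (1/3)*rho(γ1) + (1/2)*rho(γ13), summed entrywise (1 is the identity matrix):
Answer: row 1: [-6/5, -1/6]; row 2: [5/6, -6/5]


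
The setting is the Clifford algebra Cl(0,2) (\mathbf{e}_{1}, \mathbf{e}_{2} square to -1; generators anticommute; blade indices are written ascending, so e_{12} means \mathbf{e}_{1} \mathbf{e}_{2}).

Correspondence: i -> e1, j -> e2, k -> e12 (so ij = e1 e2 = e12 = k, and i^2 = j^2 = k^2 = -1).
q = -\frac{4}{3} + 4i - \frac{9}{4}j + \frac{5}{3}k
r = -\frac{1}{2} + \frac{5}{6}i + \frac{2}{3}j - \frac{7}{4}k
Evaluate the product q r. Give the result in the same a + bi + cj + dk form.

In blades: q = -\frac{4}{3} + 4 e_{1} - \frac{9}{4} e_{2} + \frac{5}{3} e_{12}, r = -\frac{1}{2} + \frac{5}{6} e_{1} + \frac{2}{3} e_{2} - \frac{7}{4} e_{12}.
Distribute q over r term by term (generator squares from the signature, products reordered to ascending indices): (-\frac{4}{3})*r = \frac{2}{3} - \frac{10}{9} e_{1} - \frac{8}{9} e_{2} + \frac{7}{3} e_{12}; (4 e_{1})*r = -\frac{10}{3} - 2 e_{1} + 7 e_{2} + \frac{8}{3} e_{12}; (-\frac{9}{4} e_{2})*r = \frac{3}{2} + \frac{63}{16} e_{1} + \frac{9}{8} e_{2} + \frac{15}{8} e_{12}; (\frac{5}{3} e_{12})*r = \frac{35}{12} - \frac{10}{9} e_{1} + \frac{25}{18} e_{2} - \frac{5}{6} e_{12}.
Sum: \frac{7}{4} - \frac{41}{144} e_{1} + \frac{69}{8} e_{2} + \frac{145}{24} e_{12}; translating back through the correspondence:
Answer: \frac{7}{4} - \frac{41}{144}i + \frac{69}{8}j + \frac{145}{24}k


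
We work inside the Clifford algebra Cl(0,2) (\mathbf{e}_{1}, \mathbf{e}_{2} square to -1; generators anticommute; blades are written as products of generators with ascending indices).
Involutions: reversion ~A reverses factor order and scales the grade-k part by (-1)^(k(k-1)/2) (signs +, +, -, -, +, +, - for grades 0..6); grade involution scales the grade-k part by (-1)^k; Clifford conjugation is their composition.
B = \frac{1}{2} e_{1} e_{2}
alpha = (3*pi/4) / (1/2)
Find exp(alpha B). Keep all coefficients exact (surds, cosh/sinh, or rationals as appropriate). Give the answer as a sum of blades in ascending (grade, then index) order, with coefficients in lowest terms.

B^2 = (\frac{1}{2})^2*(e_{1} e_{2})^2 = \frac{1}{4}*(-1) = -\frac{1}{4} (a basis 2-blade squares to minus the product of its generators' squares).
B^2 = -\frac{1}{4} — since the square is negative, the closed form is circular: l = \frac{1}{2}, alpha*l = \frac{3 \pi}{4}, so exp(alpha B) = cos(\frac{3 \pi}{4}) + (sin(\frac{3 \pi}{4})/(\frac{1}{2}))*B = - \frac{\sqrt{2}}{2} + (\sqrt{2})*B.
Answer: - \frac{\sqrt{2}}{2} + \frac{\sqrt{2}}{2} e_{1} e_{2}


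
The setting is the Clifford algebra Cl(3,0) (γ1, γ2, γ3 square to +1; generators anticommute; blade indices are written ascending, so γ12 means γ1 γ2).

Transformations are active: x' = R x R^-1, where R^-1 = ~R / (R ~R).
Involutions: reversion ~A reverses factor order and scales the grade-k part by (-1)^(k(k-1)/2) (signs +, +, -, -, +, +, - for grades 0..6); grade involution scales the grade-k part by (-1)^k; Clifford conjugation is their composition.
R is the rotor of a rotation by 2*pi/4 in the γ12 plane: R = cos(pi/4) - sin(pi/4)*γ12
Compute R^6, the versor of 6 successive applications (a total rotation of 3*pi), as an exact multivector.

Because a rotor carries half the rotation angle, composing 6 copies of this γ12-plane rotor multiplies the phase: 6*(pi/4) = 3*pi/2, hence R^6 = cos(3*pi/2) - sin(3*pi/2)*γ12.
cos(3*pi/2) = 0 and sin(3*pi/2) = -1, so R^6 = γ12. The net rotation is 1*pi (after discarding 1 full turn, each of which contributes a factor -1 to the rotor); the rotor keeps the half-angle phase exactly.
Answer: γ12


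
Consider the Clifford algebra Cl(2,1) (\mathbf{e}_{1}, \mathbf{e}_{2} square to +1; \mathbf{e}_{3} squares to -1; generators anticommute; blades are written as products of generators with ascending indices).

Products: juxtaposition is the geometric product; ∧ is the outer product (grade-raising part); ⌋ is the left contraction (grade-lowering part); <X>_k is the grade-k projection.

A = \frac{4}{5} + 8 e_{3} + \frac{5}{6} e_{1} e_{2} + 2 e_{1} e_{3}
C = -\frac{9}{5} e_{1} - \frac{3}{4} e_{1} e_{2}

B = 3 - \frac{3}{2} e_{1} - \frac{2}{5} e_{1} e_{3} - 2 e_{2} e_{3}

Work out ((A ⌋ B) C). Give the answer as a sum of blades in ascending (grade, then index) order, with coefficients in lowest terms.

step 1: \frac{8}{5} - \frac{22}{5} e_{1} - 16 e_{2} - \frac{8}{25} e_{1} e_{3} - \frac{8}{5} e_{2} e_{3}
step 2: \frac{198}{25} - \frac{372}{25} e_{1} + \frac{33}{10} e_{2} - \frac{72}{125} e_{3} - 30 e_{1} e_{2} - \frac{6}{5} e_{1} e_{3} + \frac{6}{25} e_{2} e_{3} + \frac{72}{25} e_{1} e_{2} e_{3}
Answer: \frac{198}{25} - \frac{372}{25} e_{1} + \frac{33}{10} e_{2} - \frac{72}{125} e_{3} - 30 e_{1} e_{2} - \frac{6}{5} e_{1} e_{3} + \frac{6}{25} e_{2} e_{3} + \frac{72}{25} e_{1} e_{2} e_{3}


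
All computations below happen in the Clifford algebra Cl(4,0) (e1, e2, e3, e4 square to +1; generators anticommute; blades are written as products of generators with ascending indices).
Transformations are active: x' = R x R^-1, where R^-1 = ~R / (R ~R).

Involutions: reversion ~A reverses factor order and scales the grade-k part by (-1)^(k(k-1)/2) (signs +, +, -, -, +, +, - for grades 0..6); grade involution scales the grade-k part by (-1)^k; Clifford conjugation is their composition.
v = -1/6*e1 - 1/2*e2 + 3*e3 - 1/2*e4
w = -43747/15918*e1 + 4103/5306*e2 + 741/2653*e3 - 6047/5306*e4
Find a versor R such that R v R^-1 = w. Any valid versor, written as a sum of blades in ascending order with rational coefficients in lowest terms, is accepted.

A norm check does it: q(v) = q(w) = 343/36, hence R = v + w = -23200/7959*e1 + 725/2653*e2 + 8700/2653*e3 - 4350/2653*e4 realises the map — parallel part kept, (v - w)/2 negated, v carried to w.
Answer: -23200/7959*e1 + 725/2653*e2 + 8700/2653*e3 - 4350/2653*e4


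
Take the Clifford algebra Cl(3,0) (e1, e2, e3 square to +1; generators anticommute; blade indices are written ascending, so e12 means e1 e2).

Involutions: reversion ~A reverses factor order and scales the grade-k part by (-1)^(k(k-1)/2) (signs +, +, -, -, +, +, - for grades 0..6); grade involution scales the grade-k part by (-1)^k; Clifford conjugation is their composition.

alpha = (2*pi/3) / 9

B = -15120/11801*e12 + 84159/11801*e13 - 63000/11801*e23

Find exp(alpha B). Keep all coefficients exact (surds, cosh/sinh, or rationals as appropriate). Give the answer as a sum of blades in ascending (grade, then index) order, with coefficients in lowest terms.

B^2 term by term: the squares give (-15120/11801)^2*(e12)^2 + (84159/11801)^2*(e13)^2 + (-63000/11801)^2*(e23)^2 = 228614400/139263601*(-1) + 7082737281/139263601*(-1) + 3969000000/139263601*(-1) = -81 (each basis 2-blade squares to minus the product of its generators' squares); cross terms between blades sharing an index anticommute and cancel. So B^2 = -81.
B^2 = -81 — B^2 < 0, so the exponential closes trigonometrically: l = 9, alpha*l = 2*pi/3, so exp(alpha B) = cos(2*pi/3) + (sin(2*pi/3)/9)*B = -1/2 + (sqrt(3)/18)*B.
Answer: -1/2 - 840*sqrt(3)/11801*e12 + 9351*sqrt(3)/23602*e13 - 3500*sqrt(3)/11801*e23


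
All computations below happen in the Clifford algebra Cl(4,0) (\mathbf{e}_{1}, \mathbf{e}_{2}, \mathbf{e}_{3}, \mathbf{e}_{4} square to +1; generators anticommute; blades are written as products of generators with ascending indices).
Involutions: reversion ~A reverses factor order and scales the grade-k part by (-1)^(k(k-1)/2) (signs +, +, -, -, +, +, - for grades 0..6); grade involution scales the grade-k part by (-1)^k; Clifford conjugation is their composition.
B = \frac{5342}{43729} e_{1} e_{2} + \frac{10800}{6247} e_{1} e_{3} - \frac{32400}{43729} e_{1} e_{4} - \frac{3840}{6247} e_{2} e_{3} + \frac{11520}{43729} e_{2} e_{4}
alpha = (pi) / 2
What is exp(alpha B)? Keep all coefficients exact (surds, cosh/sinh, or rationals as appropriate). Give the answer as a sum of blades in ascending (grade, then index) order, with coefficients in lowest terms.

B^2 term by term: the squares give (\frac{5342}{43729})^2*(e_{1} e_{2})^2 + (\frac{10800}{6247})^2*(e_{1} e_{3})^2 + (-\frac{32400}{43729})^2*(e_{1} e_{4})^2 + (-\frac{3840}{6247})^2*(e_{2} e_{3})^2 + (\frac{11520}{43729})^2*(e_{2} e_{4})^2 = \frac{28536964}{1912225441}*(-1) + \frac{116640000}{39025009}*(-1) + \frac{1049760000}{1912225441}*(-1) + \frac{14745600}{39025009}*(-1) + \frac{132710400}{1912225441}*(-1) = -4 (each basis 2-blade squares to minus the product of its generators' squares); cross terms between blades sharing an index anticommute and cancel; the commuting (index-disjoint) pairs give grade-4 terms 2*c*c'*(blade product), which cancel blade by blade — e_{1} e_{2} e_{3} e_{4}: -\frac{248832000}{273175063} + \frac{248832000}{273175063} = 0 — confirming B is simple. So B^2 = -4.
B^2 = -4 — B^2 < 0, so the exponential closes trigonometrically: l = 2, alpha*l = \pi, so exp(alpha B) = cos(\pi) + (sin(\pi)/2)*B = -1 + (0)*B.
Answer: -1


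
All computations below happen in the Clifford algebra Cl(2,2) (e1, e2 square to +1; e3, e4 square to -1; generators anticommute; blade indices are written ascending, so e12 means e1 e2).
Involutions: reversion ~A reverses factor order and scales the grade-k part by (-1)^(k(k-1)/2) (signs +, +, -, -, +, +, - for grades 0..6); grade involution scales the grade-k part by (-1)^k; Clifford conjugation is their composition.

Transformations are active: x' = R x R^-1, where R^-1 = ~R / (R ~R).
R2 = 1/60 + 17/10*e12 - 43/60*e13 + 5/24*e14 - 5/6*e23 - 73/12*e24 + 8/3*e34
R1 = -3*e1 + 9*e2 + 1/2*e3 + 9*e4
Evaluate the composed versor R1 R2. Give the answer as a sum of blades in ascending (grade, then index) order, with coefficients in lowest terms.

Distribute over the terms of R1 (each basis-blade product reordered to ascending indices, repeated generators contracted through their squares):
(-3*e1) R2 = -1/20*e1 - 51/10*e2 + 43/20*e3 - 5/8*e4 + 5/2*e123 + 73/4*e124 - 8*e134
(9*e2) R2 = -153/10*e1 + 3/20*e2 - 15/2*e3 - 219/4*e4 + 129/20*e123 - 15/8*e124 + 24*e234
(1/2*e3) R2 = -43/120*e1 - 5/12*e2 + 1/120*e3 - 4/3*e4 + 17/20*e123 - 5/48*e134 + 73/24*e234
(9*e4) R2 = 15/8*e1 - 219/4*e2 + 24*e3 + 3/20*e4 + 153/10*e124 - 129/20*e134 - 15/2*e234
Summing the partial products and collecting blades:
Answer: -83/6*e1 - 3607/60*e2 + 2239/120*e3 - 6787/120*e4 + 49/5*e123 + 1267/40*e124 - 3493/240*e134 + 469/24*e234


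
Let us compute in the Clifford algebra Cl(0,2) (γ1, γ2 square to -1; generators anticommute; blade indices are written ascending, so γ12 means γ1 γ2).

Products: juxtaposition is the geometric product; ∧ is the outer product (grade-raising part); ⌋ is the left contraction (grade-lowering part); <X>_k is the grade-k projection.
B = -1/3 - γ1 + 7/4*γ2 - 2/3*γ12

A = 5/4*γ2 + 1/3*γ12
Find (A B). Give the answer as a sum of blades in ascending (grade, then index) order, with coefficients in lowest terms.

step 1: -283/144 - 17/12*γ1 - 3/4*γ2 + 41/36*γ12
Answer: -283/144 - 17/12*γ1 - 3/4*γ2 + 41/36*γ12


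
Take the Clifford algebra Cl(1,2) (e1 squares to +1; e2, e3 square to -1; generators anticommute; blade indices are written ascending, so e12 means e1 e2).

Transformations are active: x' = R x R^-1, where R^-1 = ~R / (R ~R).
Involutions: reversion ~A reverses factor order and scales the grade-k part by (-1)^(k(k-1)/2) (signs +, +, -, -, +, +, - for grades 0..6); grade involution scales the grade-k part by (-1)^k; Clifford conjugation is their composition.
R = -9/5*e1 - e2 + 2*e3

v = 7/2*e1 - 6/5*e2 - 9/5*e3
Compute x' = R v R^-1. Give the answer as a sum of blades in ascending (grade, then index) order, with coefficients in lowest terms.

~R = -9/5*e1 - e2 + 2*e3, and R ~R = -44/25, so R^-1 = ~R / (-44/25).
R v = -39/10 + 283/50*e12 - 94/25*e13 + 21/5*e23
Answer: -505/44*e1 - 711/220*e2 + 1173/110*e3


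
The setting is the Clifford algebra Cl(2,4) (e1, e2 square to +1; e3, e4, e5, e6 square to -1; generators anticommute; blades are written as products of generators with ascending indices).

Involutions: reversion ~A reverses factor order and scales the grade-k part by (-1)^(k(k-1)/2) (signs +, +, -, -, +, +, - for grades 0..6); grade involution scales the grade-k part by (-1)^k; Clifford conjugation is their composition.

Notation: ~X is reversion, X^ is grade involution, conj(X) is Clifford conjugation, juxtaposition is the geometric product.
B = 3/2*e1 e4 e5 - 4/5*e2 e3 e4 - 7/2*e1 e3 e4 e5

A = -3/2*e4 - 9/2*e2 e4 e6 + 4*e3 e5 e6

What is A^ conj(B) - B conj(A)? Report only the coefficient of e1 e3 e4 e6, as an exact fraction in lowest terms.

first term: 9/4*e1 e5 + 6/5*e2 e3 - 18/5*e3 e6 + 21/4*e1 e3 e5 + 14*e1 e4 e6 + 27/4*e1 e2 e5 e6 + 6*e1 e3 e4 e6 + 16/5*e2 e4 e5 e6 - 63/4*e1 e2 e3 e5 e6
second term: 9/4*e1 e5 + 6/5*e2 e3 - 18/5*e3 e6 - 21/4*e1 e3 e5 - 14*e1 e4 e6 - 27/4*e1 e2 e5 e6 - 6*e1 e3 e4 e6 - 16/5*e2 e4 e5 e6 - 63/4*e1 e2 e3 e5 e6
Answer: 12


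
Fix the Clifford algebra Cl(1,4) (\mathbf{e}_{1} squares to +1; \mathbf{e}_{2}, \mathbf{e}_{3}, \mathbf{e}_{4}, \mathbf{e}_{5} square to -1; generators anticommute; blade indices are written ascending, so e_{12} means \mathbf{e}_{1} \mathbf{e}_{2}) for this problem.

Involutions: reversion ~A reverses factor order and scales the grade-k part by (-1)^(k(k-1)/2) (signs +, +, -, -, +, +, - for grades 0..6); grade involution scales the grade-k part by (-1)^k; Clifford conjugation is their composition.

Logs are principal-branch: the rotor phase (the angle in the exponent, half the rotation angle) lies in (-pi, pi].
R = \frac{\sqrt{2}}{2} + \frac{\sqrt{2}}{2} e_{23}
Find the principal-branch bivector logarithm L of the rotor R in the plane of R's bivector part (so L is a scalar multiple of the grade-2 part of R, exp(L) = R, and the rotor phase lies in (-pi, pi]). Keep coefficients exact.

The scalar part of R is \frac{\sqrt{2}}{2}, which pins the rotor phase on the principal branch; dividing the bivector part by the sine of that phase recovers the unit plane, and L is the phase times that plane.
Concretely: cos(phase) = \frac{\sqrt{2}}{2} gives phase = ±\frac{\pi}{4}, and since phase/sin(phase) is even the sign is immaterial: L = (phase/sin(phase)) * <R>_2 = (\frac{\sqrt{2} \pi}{4}) * <R>_2.
Answer: \frac{\pi}{4} e_{23}


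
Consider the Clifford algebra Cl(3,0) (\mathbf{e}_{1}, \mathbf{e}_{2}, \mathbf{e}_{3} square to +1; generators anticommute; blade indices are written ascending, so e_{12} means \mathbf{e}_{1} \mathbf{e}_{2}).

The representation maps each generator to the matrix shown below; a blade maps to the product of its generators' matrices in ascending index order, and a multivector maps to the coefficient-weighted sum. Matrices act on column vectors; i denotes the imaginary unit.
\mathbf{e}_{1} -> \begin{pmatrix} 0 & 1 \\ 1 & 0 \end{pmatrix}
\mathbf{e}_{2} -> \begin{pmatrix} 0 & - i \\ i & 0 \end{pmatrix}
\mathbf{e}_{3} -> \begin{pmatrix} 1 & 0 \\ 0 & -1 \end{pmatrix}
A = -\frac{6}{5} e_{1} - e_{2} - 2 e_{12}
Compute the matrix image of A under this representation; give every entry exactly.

Bivector images (products of the table entries): rho(e_{12}) = rho(\mathbf{e}_{1})rho(\mathbf{e}_{2}) = \begin{pmatrix} i & 0 \\ 0 & - i \end{pmatrix}.
M = (-\frac{6}{5})*rho(e_{1}) + (-1)*rho(e_{2}) + (-2)*rho(e_{12}), summed entrywise:
Answer: \begin{pmatrix} - 2 i & - \frac{6}{5} + i \\ - \frac{6}{5} - i & 2 i \end{pmatrix}


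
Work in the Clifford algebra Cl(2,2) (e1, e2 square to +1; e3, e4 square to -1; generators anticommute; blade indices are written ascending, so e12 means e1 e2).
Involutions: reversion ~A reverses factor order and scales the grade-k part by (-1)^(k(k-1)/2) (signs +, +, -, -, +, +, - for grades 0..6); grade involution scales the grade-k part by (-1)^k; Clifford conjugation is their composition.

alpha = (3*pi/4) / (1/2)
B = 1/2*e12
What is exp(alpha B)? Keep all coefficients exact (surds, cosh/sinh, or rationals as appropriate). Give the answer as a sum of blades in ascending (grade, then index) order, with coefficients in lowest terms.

B^2 = (1/2)^2*(e12)^2 = 1/4*(-1) = -1/4 (a basis 2-blade squares to minus the product of its generators' squares).
B^2 = -1/4 — the negative square puts this in the circular regime; l = 1/2, alpha*l = 3*pi/4, so exp(alpha B) = cos(3*pi/4) + (sin(3*pi/4)/(1/2))*B = -sqrt(2)/2 + (sqrt(2))*B.
Answer: -sqrt(2)/2 + sqrt(2)/2*e12


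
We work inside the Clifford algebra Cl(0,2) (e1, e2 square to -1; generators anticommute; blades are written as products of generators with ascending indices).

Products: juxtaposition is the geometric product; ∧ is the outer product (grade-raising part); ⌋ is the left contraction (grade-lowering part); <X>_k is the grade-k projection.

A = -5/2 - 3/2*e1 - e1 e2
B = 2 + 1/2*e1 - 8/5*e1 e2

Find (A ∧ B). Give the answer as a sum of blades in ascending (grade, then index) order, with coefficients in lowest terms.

step 1: -5 - 17/4*e1 + 2*e1 e2
Answer: -5 - 17/4*e1 + 2*e1 e2


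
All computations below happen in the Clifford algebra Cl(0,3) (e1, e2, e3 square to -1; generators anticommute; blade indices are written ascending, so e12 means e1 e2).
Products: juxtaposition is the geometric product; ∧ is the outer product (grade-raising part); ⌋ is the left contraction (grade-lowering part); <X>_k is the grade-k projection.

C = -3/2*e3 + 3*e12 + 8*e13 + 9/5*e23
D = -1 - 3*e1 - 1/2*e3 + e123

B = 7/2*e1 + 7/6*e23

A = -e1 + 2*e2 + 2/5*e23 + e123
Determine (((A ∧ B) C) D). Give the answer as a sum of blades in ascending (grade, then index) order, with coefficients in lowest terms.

step 1: -7*e12 + 7/30*e123
step 2: 21 - 21/50*e1 + 28/15*e2 - 7/10*e3 + 7/20*e12 + 63/5*e13 - 56*e23 + 21/2*e123
step 3: -1211/100 - 7/25*e1 - 1099/60*e2 - 959/20*e3 + 56/5*e12 - 3787/300*e13 + 6524/75*e23 + 7133/40*e123
Answer: -1211/100 - 7/25*e1 - 1099/60*e2 - 959/20*e3 + 56/5*e12 - 3787/300*e13 + 6524/75*e23 + 7133/40*e123


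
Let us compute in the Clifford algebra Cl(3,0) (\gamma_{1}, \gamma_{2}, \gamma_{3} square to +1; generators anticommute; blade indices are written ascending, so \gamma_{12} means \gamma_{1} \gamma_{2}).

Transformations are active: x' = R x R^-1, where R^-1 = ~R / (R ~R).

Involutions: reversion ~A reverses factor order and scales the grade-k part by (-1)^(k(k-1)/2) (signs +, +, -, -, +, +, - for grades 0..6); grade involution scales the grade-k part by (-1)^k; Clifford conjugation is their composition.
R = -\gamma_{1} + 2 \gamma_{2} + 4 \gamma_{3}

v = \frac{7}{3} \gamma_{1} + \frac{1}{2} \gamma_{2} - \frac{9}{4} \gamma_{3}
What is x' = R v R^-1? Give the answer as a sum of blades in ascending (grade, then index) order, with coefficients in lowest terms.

~R = -\gamma_{1} + 2 \gamma_{2} + 4 \gamma_{3}, and R ~R = 21, so R^-1 = ~R / (21).
R v = -\frac{31}{3} - \frac{31}{6} \gamma_{12} - \frac{85}{12} \gamma_{13} - \frac{13}{2} \gamma_{23}
Answer: -\frac{85}{63} \gamma_{1} - \frac{311}{126} \gamma_{2} - \frac{425}{252} \gamma_{3}


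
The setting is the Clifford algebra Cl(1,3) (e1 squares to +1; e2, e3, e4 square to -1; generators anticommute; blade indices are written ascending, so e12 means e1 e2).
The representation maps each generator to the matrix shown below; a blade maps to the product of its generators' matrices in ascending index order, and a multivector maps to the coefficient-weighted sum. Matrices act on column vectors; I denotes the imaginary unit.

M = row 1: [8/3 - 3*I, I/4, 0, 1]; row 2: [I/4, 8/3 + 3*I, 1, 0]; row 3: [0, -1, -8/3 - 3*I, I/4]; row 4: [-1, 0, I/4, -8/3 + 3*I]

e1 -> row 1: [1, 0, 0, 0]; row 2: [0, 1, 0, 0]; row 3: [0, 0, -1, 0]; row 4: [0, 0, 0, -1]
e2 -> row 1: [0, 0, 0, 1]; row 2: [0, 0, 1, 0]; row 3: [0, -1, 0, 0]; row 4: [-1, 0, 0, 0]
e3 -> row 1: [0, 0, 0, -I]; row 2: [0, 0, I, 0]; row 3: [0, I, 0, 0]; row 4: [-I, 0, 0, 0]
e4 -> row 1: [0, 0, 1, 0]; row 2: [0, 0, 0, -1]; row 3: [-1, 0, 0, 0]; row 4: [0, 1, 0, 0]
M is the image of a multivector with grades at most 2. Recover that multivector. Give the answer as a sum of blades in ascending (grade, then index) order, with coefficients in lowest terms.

Method: the blade images are trace-orthogonal — tr(rho(e_A) rho(e_B)^-1) = 4 if A = B and 0 otherwise — and rho(e_A)^-1 = (e_A)^2 * rho(e_A) with (e_A)^2 = +1 or -1, so the coefficient of e_A in the preimage is (e_A)^2 * tr(M rho(e_A))/4.
Nonzero projections over blades of grade <= 2: e1: (e1)^2 = +1, tr(M rho(e1)) = 32/3, coefficient 8/3; e2: (e2)^2 = -1, tr(M rho(e2)) = -4, coefficient 1; e23: (e23)^2 = -1, tr(M rho(e23)) = -12, coefficient 3; e34: (e34)^2 = -1, tr(M rho(e34)) = 1, coefficient -1/4. Every other blade of grade <= 2 projects to 0.
Answer: 8/3*e1 + e2 + 3*e23 - 1/4*e34
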